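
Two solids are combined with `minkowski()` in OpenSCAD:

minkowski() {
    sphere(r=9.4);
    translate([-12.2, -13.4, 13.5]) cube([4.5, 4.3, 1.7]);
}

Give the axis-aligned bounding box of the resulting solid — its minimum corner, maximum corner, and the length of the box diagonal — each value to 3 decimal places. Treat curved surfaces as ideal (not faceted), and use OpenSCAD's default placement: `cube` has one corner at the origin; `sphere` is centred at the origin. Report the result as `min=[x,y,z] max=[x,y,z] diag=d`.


A = translate([-12.2, -13.4, 13.5]) cube([4.5, 4.3, 1.7]) → bbox [-12.2,-13.4,13.5] .. [-7.7,-9.1,15.2]
B = sphere(r=9.4) → bbox [-9.4,-9.4,-9.4] .. [9.4,9.4,9.4]
lo = A.lo+B.lo = [-12.2-9.4, -13.4-9.4, 13.5-9.4] = [-21.600,-22.800,4.100]
hi = A.hi+B.hi = [-7.7+9.4, -9.1+9.4, 15.2+9.4] = [1.700,0.300,24.600]
diag = √(23.3²+23.1²+20.5²) = √1496.75 = 38.688

min=[-21.600,-22.800,4.100] max=[1.700,0.300,24.600] diag=38.688


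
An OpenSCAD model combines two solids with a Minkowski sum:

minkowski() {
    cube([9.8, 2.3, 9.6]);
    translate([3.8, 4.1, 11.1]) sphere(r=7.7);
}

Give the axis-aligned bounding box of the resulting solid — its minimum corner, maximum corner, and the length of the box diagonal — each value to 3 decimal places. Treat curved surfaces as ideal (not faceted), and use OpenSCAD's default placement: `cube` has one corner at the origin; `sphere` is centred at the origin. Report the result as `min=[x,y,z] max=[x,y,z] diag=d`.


A = translate([3.8, 4.1, 11.1]) sphere(r=7.7) → bbox [-3.9,-3.6,3.4] .. [11.5,11.8,18.8]
B = cube([9.8, 2.3, 9.6]) → bbox [0,0,0] .. [9.8,2.3,9.6]
lo = A.lo+B.lo = [-3.9+0, -3.6+0, 3.4+0] = [-3.900,-3.600,3.400]
hi = A.hi+B.hi = [11.5+9.8, 11.8+2.3, 18.8+9.6] = [21.300,14.100,28.400]
diag = √(25.2²+17.7²+25²) = √1573.33 = 39.665

min=[-3.900,-3.600,3.400] max=[21.300,14.100,28.400] diag=39.665


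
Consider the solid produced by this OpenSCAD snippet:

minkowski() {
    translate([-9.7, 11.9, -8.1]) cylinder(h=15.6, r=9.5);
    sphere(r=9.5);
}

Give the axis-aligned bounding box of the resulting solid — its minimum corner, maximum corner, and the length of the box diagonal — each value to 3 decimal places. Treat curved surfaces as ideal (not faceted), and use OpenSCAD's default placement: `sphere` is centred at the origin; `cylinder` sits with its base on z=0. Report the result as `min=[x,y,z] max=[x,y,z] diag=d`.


min=[-28.700,-7.100,-17.600] max=[9.300,30.900,17.000] diag=63.915

A = translate([-9.7, 11.9, -8.1]) cylinder(h=15.6, r=9.5) → bbox [-19.2,2.4,-8.1] .. [-0.2,21.4,7.5]
B = sphere(r=9.5) → bbox [-9.5,-9.5,-9.5] .. [9.5,9.5,9.5]
lo = A.lo+B.lo = [-19.2-9.5, 2.4-9.5, -8.1-9.5] = [-28.700,-7.100,-17.600]
hi = A.hi+B.hi = [-0.2+9.5, 21.4+9.5, 7.5+9.5] = [9.300,30.900,17.000]
diag = √(38²+38²+34.6²) = √4085.16 = 63.915


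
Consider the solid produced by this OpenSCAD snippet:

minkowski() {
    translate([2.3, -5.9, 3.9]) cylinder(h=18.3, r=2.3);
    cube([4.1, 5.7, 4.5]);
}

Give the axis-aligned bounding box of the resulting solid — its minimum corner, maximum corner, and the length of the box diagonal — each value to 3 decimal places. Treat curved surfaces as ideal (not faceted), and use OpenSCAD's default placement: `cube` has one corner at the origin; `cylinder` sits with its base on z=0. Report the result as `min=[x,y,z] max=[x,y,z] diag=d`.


min=[0.000,-8.200,3.900] max=[8.700,2.100,26.700] diag=26.488

A = translate([2.3, -5.9, 3.9]) cylinder(h=18.3, r=2.3) → bbox [0,-8.2,3.9] .. [4.6,-3.6,22.2]
B = cube([4.1, 5.7, 4.5]) → bbox [0,0,0] .. [4.1,5.7,4.5]
lo = A.lo+B.lo = [0+0, -8.2+0, 3.9+0] = [0.000,-8.200,3.900]
hi = A.hi+B.hi = [4.6+4.1, -3.6+5.7, 22.2+4.5] = [8.700,2.100,26.700]
diag = √(8.7²+10.3²+22.8²) = √701.62 = 26.488


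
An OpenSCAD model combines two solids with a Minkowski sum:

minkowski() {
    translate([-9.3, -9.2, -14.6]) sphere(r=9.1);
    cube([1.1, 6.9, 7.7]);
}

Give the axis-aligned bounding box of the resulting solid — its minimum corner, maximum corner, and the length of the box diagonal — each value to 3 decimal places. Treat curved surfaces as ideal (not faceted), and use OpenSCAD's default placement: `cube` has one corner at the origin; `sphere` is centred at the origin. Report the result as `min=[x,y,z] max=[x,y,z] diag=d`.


min=[-18.400,-18.300,-23.700] max=[0.900,6.800,2.200] diag=40.906

A = translate([-9.3, -9.2, -14.6]) sphere(r=9.1) → bbox [-18.4,-18.3,-23.7] .. [-0.2,-0.1,-5.5]
B = cube([1.1, 6.9, 7.7]) → bbox [0,0,0] .. [1.1,6.9,7.7]
lo = A.lo+B.lo = [-18.4+0, -18.3+0, -23.7+0] = [-18.400,-18.300,-23.700]
hi = A.hi+B.hi = [-0.2+1.1, -0.1+6.9, -5.5+7.7] = [0.900,6.800,2.200]
diag = √(19.3²+25.1²+25.9²) = √1673.31 = 40.906


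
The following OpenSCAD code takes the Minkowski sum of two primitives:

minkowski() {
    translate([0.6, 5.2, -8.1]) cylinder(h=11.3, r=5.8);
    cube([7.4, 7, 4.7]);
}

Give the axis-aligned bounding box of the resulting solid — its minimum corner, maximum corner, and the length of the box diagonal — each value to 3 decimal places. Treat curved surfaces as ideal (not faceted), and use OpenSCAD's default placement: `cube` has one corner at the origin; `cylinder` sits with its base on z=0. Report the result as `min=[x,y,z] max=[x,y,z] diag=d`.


A = translate([0.6, 5.2, -8.1]) cylinder(h=11.3, r=5.8) → bbox [-5.2,-0.6,-8.1] .. [6.4,11,3.2]
B = cube([7.4, 7, 4.7]) → bbox [0,0,0] .. [7.4,7,4.7]
lo = A.lo+B.lo = [-5.2+0, -0.6+0, -8.1+0] = [-5.200,-0.600,-8.100]
hi = A.hi+B.hi = [6.4+7.4, 11+7, 3.2+4.7] = [13.800,18.000,7.900]
diag = √(19²+18.6²+16²) = √962.96 = 31.032

min=[-5.200,-0.600,-8.100] max=[13.800,18.000,7.900] diag=31.032


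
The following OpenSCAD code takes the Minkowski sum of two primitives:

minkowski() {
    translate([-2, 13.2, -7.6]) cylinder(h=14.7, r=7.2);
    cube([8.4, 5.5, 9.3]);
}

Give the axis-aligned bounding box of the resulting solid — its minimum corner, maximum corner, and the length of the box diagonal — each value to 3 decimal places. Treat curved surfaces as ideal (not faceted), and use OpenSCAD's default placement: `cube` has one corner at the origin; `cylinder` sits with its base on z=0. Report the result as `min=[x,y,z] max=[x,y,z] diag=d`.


min=[-9.200,6.000,-7.600] max=[13.600,25.900,16.400] diag=38.624

A = translate([-2, 13.2, -7.6]) cylinder(h=14.7, r=7.2) → bbox [-9.2,6,-7.6] .. [5.2,20.4,7.1]
B = cube([8.4, 5.5, 9.3]) → bbox [0,0,0] .. [8.4,5.5,9.3]
lo = A.lo+B.lo = [-9.2+0, 6+0, -7.6+0] = [-9.200,6.000,-7.600]
hi = A.hi+B.hi = [5.2+8.4, 20.4+5.5, 7.1+9.3] = [13.600,25.900,16.400]
diag = √(22.8²+19.9²+24²) = √1491.85 = 38.624


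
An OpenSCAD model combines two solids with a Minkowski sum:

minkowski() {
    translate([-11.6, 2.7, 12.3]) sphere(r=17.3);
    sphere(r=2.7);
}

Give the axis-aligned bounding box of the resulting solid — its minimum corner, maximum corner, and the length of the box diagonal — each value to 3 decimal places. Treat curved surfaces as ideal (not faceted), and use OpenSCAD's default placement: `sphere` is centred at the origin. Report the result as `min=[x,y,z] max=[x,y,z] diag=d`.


A = translate([-11.6, 2.7, 12.3]) sphere(r=17.3) → bbox [-28.9,-14.6,-5] .. [5.7,20,29.6]
B = sphere(r=2.7) → bbox [-2.7,-2.7,-2.7] .. [2.7,2.7,2.7]
lo = A.lo+B.lo = [-28.9-2.7, -14.6-2.7, -5-2.7] = [-31.600,-17.300,-7.700]
hi = A.hi+B.hi = [5.7+2.7, 20+2.7, 29.6+2.7] = [8.400,22.700,32.300]
diag = √(40²+40²+40²) = √4800 = 69.282

min=[-31.600,-17.300,-7.700] max=[8.400,22.700,32.300] diag=69.282


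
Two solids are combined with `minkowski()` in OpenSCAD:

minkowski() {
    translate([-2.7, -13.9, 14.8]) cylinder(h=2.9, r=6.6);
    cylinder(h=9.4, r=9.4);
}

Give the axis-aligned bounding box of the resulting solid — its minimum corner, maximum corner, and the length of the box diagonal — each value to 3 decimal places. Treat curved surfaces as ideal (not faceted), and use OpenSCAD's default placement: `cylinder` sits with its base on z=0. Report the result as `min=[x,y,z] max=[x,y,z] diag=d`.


min=[-18.700,-29.900,14.800] max=[13.300,2.100,27.100] diag=46.897

A = translate([-2.7, -13.9, 14.8]) cylinder(h=2.9, r=6.6) → bbox [-9.3,-20.5,14.8] .. [3.9,-7.3,17.7]
B = cylinder(h=9.4, r=9.4) → bbox [-9.4,-9.4,0] .. [9.4,9.4,9.4]
lo = A.lo+B.lo = [-9.3-9.4, -20.5-9.4, 14.8+0] = [-18.700,-29.900,14.800]
hi = A.hi+B.hi = [3.9+9.4, -7.3+9.4, 17.7+9.4] = [13.300,2.100,27.100]
diag = √(32²+32²+12.3²) = √2199.29 = 46.897


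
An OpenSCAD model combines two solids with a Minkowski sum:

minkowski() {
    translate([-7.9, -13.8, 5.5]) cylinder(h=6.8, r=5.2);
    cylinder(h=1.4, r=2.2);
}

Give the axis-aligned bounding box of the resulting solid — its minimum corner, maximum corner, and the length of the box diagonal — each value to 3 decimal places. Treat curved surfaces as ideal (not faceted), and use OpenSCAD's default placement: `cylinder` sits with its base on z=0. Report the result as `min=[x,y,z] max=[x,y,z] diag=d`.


A = translate([-7.9, -13.8, 5.5]) cylinder(h=6.8, r=5.2) → bbox [-13.1,-19,5.5] .. [-2.7,-8.6,12.3]
B = cylinder(h=1.4, r=2.2) → bbox [-2.2,-2.2,0] .. [2.2,2.2,1.4]
lo = A.lo+B.lo = [-13.1-2.2, -19-2.2, 5.5+0] = [-15.300,-21.200,5.500]
hi = A.hi+B.hi = [-2.7+2.2, -8.6+2.2, 12.3+1.4] = [-0.500,-6.400,13.700]
diag = √(14.8²+14.8²+8.2²) = √505.32 = 22.479

min=[-15.300,-21.200,5.500] max=[-0.500,-6.400,13.700] diag=22.479


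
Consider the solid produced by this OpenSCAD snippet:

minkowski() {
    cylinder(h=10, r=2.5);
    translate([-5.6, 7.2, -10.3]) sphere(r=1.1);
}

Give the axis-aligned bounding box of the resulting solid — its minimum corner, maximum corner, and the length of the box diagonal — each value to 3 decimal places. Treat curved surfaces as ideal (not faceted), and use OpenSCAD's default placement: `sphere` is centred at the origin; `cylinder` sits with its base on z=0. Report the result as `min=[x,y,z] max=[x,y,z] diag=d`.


min=[-9.200,3.600,-11.400] max=[-2.000,10.800,0.800] diag=15.891

A = translate([-5.6, 7.2, -10.3]) sphere(r=1.1) → bbox [-6.7,6.1,-11.4] .. [-4.5,8.3,-9.2]
B = cylinder(h=10, r=2.5) → bbox [-2.5,-2.5,0] .. [2.5,2.5,10]
lo = A.lo+B.lo = [-6.7-2.5, 6.1-2.5, -11.4+0] = [-9.200,3.600,-11.400]
hi = A.hi+B.hi = [-4.5+2.5, 8.3+2.5, -9.2+10] = [-2.000,10.800,0.800]
diag = √(7.2²+7.2²+12.2²) = √252.52 = 15.891


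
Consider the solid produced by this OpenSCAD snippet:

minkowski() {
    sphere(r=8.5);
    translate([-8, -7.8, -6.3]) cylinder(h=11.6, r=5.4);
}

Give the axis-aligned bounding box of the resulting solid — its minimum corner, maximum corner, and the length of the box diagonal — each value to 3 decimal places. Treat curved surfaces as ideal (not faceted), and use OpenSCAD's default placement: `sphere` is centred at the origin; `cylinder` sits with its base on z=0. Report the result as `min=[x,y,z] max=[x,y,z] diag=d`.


A = translate([-8, -7.8, -6.3]) cylinder(h=11.6, r=5.4) → bbox [-13.4,-13.2,-6.3] .. [-2.6,-2.4,5.3]
B = sphere(r=8.5) → bbox [-8.5,-8.5,-8.5] .. [8.5,8.5,8.5]
lo = A.lo+B.lo = [-13.4-8.5, -13.2-8.5, -6.3-8.5] = [-21.900,-21.700,-14.800]
hi = A.hi+B.hi = [-2.6+8.5, -2.4+8.5, 5.3+8.5] = [5.900,6.100,13.800]
diag = √(27.8²+27.8²+28.6²) = √2363.64 = 48.617

min=[-21.900,-21.700,-14.800] max=[5.900,6.100,13.800] diag=48.617


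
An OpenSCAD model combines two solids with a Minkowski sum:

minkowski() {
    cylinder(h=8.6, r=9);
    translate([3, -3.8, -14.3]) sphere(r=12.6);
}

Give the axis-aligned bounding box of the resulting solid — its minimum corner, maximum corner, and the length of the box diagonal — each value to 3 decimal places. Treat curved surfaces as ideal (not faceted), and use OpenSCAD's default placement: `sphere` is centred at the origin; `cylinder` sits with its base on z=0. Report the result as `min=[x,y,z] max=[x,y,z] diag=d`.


min=[-18.600,-25.400,-26.900] max=[24.600,17.800,6.900] diag=69.821

A = translate([3, -3.8, -14.3]) sphere(r=12.6) → bbox [-9.6,-16.4,-26.9] .. [15.6,8.8,-1.7]
B = cylinder(h=8.6, r=9) → bbox [-9,-9,0] .. [9,9,8.6]
lo = A.lo+B.lo = [-9.6-9, -16.4-9, -26.9+0] = [-18.600,-25.400,-26.900]
hi = A.hi+B.hi = [15.6+9, 8.8+9, -1.7+8.6] = [24.600,17.800,6.900]
diag = √(43.2²+43.2²+33.8²) = √4874.92 = 69.821


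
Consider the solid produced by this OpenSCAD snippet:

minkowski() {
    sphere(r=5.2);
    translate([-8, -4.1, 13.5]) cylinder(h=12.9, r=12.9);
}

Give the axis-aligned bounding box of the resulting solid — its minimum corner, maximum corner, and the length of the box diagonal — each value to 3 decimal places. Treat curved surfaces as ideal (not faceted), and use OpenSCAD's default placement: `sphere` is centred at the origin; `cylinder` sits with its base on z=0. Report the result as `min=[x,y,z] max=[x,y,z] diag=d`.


min=[-26.100,-22.200,8.300] max=[10.100,14.000,31.600] diag=56.247

A = translate([-8, -4.1, 13.5]) cylinder(h=12.9, r=12.9) → bbox [-20.9,-17,13.5] .. [4.9,8.8,26.4]
B = sphere(r=5.2) → bbox [-5.2,-5.2,-5.2] .. [5.2,5.2,5.2]
lo = A.lo+B.lo = [-20.9-5.2, -17-5.2, 13.5-5.2] = [-26.100,-22.200,8.300]
hi = A.hi+B.hi = [4.9+5.2, 8.8+5.2, 26.4+5.2] = [10.100,14.000,31.600]
diag = √(36.2²+36.2²+23.3²) = √3163.77 = 56.247


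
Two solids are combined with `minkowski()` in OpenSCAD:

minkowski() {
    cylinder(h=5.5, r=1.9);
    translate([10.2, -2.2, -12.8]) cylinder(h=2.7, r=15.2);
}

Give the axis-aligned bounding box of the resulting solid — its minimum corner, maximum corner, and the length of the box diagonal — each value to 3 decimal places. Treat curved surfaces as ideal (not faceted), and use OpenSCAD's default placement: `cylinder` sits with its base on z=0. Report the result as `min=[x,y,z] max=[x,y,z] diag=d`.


min=[-6.900,-19.300,-12.800] max=[27.300,14.900,-4.600] diag=49.056

A = translate([10.2, -2.2, -12.8]) cylinder(h=2.7, r=15.2) → bbox [-5,-17.4,-12.8] .. [25.4,13,-10.1]
B = cylinder(h=5.5, r=1.9) → bbox [-1.9,-1.9,0] .. [1.9,1.9,5.5]
lo = A.lo+B.lo = [-5-1.9, -17.4-1.9, -12.8+0] = [-6.900,-19.300,-12.800]
hi = A.hi+B.hi = [25.4+1.9, 13+1.9, -10.1+5.5] = [27.300,14.900,-4.600]
diag = √(34.2²+34.2²+8.2²) = √2406.52 = 49.056


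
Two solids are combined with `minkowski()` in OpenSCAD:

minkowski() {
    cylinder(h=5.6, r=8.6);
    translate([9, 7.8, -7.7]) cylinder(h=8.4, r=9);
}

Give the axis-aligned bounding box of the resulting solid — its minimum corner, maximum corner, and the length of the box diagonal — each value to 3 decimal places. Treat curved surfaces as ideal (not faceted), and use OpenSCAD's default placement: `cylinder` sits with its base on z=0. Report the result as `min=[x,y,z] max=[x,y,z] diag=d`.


min=[-8.600,-9.800,-7.700] max=[26.600,25.400,6.300] diag=51.712

A = translate([9, 7.8, -7.7]) cylinder(h=8.4, r=9) → bbox [0,-1.2,-7.7] .. [18,16.8,0.7]
B = cylinder(h=5.6, r=8.6) → bbox [-8.6,-8.6,0] .. [8.6,8.6,5.6]
lo = A.lo+B.lo = [0-8.6, -1.2-8.6, -7.7+0] = [-8.600,-9.800,-7.700]
hi = A.hi+B.hi = [18+8.6, 16.8+8.6, 0.7+5.6] = [26.600,25.400,6.300]
diag = √(35.2²+35.2²+14²) = √2674.08 = 51.712


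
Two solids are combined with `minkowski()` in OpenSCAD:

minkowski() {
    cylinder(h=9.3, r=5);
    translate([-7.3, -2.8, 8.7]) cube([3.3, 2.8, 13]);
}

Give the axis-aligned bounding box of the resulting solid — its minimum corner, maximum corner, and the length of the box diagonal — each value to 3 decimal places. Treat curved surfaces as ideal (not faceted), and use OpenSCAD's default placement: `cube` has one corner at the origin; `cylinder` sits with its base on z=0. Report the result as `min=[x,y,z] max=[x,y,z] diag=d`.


min=[-12.300,-7.800,8.700] max=[1.000,5.000,31.000] diag=28.949

A = translate([-7.3, -2.8, 8.7]) cube([3.3, 2.8, 13]) → bbox [-7.3,-2.8,8.7] .. [-4,0,21.7]
B = cylinder(h=9.3, r=5) → bbox [-5,-5,0] .. [5,5,9.3]
lo = A.lo+B.lo = [-7.3-5, -2.8-5, 8.7+0] = [-12.300,-7.800,8.700]
hi = A.hi+B.hi = [-4+5, 0+5, 21.7+9.3] = [1.000,5.000,31.000]
diag = √(13.3²+12.8²+22.3²) = √838.02 = 28.949


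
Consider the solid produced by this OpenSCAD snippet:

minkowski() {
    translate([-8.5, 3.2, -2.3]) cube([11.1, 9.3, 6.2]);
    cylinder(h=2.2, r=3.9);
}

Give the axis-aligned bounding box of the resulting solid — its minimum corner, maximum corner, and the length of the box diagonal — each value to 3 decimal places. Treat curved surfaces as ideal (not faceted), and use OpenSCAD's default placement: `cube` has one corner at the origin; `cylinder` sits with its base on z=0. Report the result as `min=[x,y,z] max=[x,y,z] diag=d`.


min=[-12.400,-0.700,-2.300] max=[6.500,16.400,6.100] diag=26.836

A = translate([-8.5, 3.2, -2.3]) cube([11.1, 9.3, 6.2]) → bbox [-8.5,3.2,-2.3] .. [2.6,12.5,3.9]
B = cylinder(h=2.2, r=3.9) → bbox [-3.9,-3.9,0] .. [3.9,3.9,2.2]
lo = A.lo+B.lo = [-8.5-3.9, 3.2-3.9, -2.3+0] = [-12.400,-0.700,-2.300]
hi = A.hi+B.hi = [2.6+3.9, 12.5+3.9, 3.9+2.2] = [6.500,16.400,6.100]
diag = √(18.9²+17.1²+8.4²) = √720.18 = 26.836


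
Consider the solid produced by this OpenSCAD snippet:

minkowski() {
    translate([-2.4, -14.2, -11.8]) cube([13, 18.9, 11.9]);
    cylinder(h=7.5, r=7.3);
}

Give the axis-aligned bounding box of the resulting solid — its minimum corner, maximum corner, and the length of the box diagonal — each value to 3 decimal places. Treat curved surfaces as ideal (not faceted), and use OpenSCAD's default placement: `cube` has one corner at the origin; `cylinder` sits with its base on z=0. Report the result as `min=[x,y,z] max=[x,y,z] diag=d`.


A = translate([-2.4, -14.2, -11.8]) cube([13, 18.9, 11.9]) → bbox [-2.4,-14.2,-11.8] .. [10.6,4.7,0.1]
B = cylinder(h=7.5, r=7.3) → bbox [-7.3,-7.3,0] .. [7.3,7.3,7.5]
lo = A.lo+B.lo = [-2.4-7.3, -14.2-7.3, -11.8+0] = [-9.700,-21.500,-11.800]
hi = A.hi+B.hi = [10.6+7.3, 4.7+7.3, 0.1+7.5] = [17.900,12.000,7.600]
diag = √(27.6²+33.5²+19.4²) = √2260.37 = 47.543

min=[-9.700,-21.500,-11.800] max=[17.900,12.000,7.600] diag=47.543


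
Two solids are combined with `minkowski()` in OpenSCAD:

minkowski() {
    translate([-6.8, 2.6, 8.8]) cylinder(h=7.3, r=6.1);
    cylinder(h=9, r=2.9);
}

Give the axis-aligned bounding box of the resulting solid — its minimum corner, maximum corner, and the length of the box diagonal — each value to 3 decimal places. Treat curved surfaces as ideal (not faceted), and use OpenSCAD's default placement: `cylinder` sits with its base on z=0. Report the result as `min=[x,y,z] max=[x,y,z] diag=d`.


A = translate([-6.8, 2.6, 8.8]) cylinder(h=7.3, r=6.1) → bbox [-12.9,-3.5,8.8] .. [-0.7,8.7,16.1]
B = cylinder(h=9, r=2.9) → bbox [-2.9,-2.9,0] .. [2.9,2.9,9]
lo = A.lo+B.lo = [-12.9-2.9, -3.5-2.9, 8.8+0] = [-15.800,-6.400,8.800]
hi = A.hi+B.hi = [-0.7+2.9, 8.7+2.9, 16.1+9] = [2.200,11.600,25.100]
diag = √(18²+18²+16.3²) = √913.69 = 30.227

min=[-15.800,-6.400,8.800] max=[2.200,11.600,25.100] diag=30.227


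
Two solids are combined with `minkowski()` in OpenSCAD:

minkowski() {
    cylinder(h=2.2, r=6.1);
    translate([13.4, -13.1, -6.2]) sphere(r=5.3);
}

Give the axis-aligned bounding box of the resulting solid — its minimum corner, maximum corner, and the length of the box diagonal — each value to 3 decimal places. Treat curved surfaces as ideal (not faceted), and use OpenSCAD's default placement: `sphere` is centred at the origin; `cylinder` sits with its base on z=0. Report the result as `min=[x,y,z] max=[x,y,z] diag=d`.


A = translate([13.4, -13.1, -6.2]) sphere(r=5.3) → bbox [8.1,-18.4,-11.5] .. [18.7,-7.8,-0.9]
B = cylinder(h=2.2, r=6.1) → bbox [-6.1,-6.1,0] .. [6.1,6.1,2.2]
lo = A.lo+B.lo = [8.1-6.1, -18.4-6.1, -11.5+0] = [2.000,-24.500,-11.500]
hi = A.hi+B.hi = [18.7+6.1, -7.8+6.1, -0.9+2.2] = [24.800,-1.700,1.300]
diag = √(22.8²+22.8²+12.8²) = √1203.52 = 34.692

min=[2.000,-24.500,-11.500] max=[24.800,-1.700,1.300] diag=34.692


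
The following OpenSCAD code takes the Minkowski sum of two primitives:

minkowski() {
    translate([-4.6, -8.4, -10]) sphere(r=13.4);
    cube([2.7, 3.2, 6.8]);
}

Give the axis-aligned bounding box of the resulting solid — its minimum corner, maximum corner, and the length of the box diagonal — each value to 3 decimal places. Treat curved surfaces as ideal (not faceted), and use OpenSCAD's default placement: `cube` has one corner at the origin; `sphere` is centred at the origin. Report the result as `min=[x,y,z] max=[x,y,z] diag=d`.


min=[-18.000,-21.800,-23.400] max=[11.500,8.200,10.200] diag=53.844

A = translate([-4.6, -8.4, -10]) sphere(r=13.4) → bbox [-18,-21.8,-23.4] .. [8.8,5,3.4]
B = cube([2.7, 3.2, 6.8]) → bbox [0,0,0] .. [2.7,3.2,6.8]
lo = A.lo+B.lo = [-18+0, -21.8+0, -23.4+0] = [-18.000,-21.800,-23.400]
hi = A.hi+B.hi = [8.8+2.7, 5+3.2, 3.4+6.8] = [11.500,8.200,10.200]
diag = √(29.5²+30²+33.6²) = √2899.21 = 53.844


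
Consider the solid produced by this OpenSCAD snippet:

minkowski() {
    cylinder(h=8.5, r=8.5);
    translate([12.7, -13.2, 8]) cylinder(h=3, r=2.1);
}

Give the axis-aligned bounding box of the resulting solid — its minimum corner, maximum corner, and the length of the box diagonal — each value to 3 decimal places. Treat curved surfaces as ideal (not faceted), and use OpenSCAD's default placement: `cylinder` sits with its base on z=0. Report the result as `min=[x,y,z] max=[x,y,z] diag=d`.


A = translate([12.7, -13.2, 8]) cylinder(h=3, r=2.1) → bbox [10.6,-15.3,8] .. [14.8,-11.1,11]
B = cylinder(h=8.5, r=8.5) → bbox [-8.5,-8.5,0] .. [8.5,8.5,8.5]
lo = A.lo+B.lo = [10.6-8.5, -15.3-8.5, 8+0] = [2.100,-23.800,8.000]
hi = A.hi+B.hi = [14.8+8.5, -11.1+8.5, 11+8.5] = [23.300,-2.600,19.500]
diag = √(21.2²+21.2²+11.5²) = √1031.13 = 32.111

min=[2.100,-23.800,8.000] max=[23.300,-2.600,19.500] diag=32.111


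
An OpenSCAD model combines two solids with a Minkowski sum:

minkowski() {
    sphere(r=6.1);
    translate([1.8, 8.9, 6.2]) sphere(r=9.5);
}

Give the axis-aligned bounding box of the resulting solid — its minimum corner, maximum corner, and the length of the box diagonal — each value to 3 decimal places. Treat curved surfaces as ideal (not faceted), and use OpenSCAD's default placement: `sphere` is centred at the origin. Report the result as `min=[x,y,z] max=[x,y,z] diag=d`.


A = translate([1.8, 8.9, 6.2]) sphere(r=9.5) → bbox [-7.7,-0.6,-3.3] .. [11.3,18.4,15.7]
B = sphere(r=6.1) → bbox [-6.1,-6.1,-6.1] .. [6.1,6.1,6.1]
lo = A.lo+B.lo = [-7.7-6.1, -0.6-6.1, -3.3-6.1] = [-13.800,-6.700,-9.400]
hi = A.hi+B.hi = [11.3+6.1, 18.4+6.1, 15.7+6.1] = [17.400,24.500,21.800]
diag = √(31.2²+31.2²+31.2²) = √2920.32 = 54.040

min=[-13.800,-6.700,-9.400] max=[17.400,24.500,21.800] diag=54.040


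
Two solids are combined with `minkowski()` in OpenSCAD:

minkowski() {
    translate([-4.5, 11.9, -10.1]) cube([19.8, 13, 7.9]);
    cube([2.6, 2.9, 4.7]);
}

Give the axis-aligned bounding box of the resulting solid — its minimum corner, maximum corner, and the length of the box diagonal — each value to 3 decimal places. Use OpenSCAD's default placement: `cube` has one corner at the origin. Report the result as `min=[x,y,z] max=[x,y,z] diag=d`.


A = translate([-4.5, 11.9, -10.1]) cube([19.8, 13, 7.9]) → bbox [-4.5,11.9,-10.1] .. [15.3,24.9,-2.2]
B = cube([2.6, 2.9, 4.7]) → bbox [0,0,0] .. [2.6,2.9,4.7]
lo = A.lo+B.lo = [-4.5+0, 11.9+0, -10.1+0] = [-4.500,11.900,-10.100]
hi = A.hi+B.hi = [15.3+2.6, 24.9+2.9, -2.2+4.7] = [17.900,27.800,2.500]
diag = √(22.4²+15.9²+12.6²) = √913.33 = 30.221

min=[-4.500,11.900,-10.100] max=[17.900,27.800,2.500] diag=30.221


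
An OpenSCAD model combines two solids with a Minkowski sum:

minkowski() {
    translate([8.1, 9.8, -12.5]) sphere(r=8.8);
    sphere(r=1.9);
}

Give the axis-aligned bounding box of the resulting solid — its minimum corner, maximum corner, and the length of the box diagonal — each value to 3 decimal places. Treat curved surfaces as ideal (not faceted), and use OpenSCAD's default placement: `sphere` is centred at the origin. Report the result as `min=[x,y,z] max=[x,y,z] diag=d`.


min=[-2.600,-0.900,-23.200] max=[18.800,20.500,-1.800] diag=37.066

A = translate([8.1, 9.8, -12.5]) sphere(r=8.8) → bbox [-0.7,1,-21.3] .. [16.9,18.6,-3.7]
B = sphere(r=1.9) → bbox [-1.9,-1.9,-1.9] .. [1.9,1.9,1.9]
lo = A.lo+B.lo = [-0.7-1.9, 1-1.9, -21.3-1.9] = [-2.600,-0.900,-23.200]
hi = A.hi+B.hi = [16.9+1.9, 18.6+1.9, -3.7+1.9] = [18.800,20.500,-1.800]
diag = √(21.4²+21.4²+21.4²) = √1373.88 = 37.066


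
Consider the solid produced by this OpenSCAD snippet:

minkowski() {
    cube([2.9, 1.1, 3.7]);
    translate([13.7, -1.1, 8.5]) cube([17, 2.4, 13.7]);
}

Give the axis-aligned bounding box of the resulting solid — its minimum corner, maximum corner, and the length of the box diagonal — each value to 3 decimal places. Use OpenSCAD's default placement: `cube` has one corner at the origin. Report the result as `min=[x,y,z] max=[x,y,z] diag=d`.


A = translate([13.7, -1.1, 8.5]) cube([17, 2.4, 13.7]) → bbox [13.7,-1.1,8.5] .. [30.7,1.3,22.2]
B = cube([2.9, 1.1, 3.7]) → bbox [0,0,0] .. [2.9,1.1,3.7]
lo = A.lo+B.lo = [13.7+0, -1.1+0, 8.5+0] = [13.700,-1.100,8.500]
hi = A.hi+B.hi = [30.7+2.9, 1.3+1.1, 22.2+3.7] = [33.600,2.400,25.900]
diag = √(19.9²+3.5²+17.4²) = √711.02 = 26.665

min=[13.700,-1.100,8.500] max=[33.600,2.400,25.900] diag=26.665


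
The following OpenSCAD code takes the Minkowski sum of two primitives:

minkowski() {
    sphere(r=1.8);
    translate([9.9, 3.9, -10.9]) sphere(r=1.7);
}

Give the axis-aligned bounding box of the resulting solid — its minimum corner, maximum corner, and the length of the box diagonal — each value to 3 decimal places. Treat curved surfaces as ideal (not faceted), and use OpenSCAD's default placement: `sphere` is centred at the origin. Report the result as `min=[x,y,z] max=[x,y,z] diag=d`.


A = translate([9.9, 3.9, -10.9]) sphere(r=1.7) → bbox [8.2,2.2,-12.6] .. [11.6,5.6,-9.2]
B = sphere(r=1.8) → bbox [-1.8,-1.8,-1.8] .. [1.8,1.8,1.8]
lo = A.lo+B.lo = [8.2-1.8, 2.2-1.8, -12.6-1.8] = [6.400,0.400,-14.400]
hi = A.hi+B.hi = [11.6+1.8, 5.6+1.8, -9.2+1.8] = [13.400,7.400,-7.400]
diag = √(7²+7²+7²) = √147 = 12.124

min=[6.400,0.400,-14.400] max=[13.400,7.400,-7.400] diag=12.124


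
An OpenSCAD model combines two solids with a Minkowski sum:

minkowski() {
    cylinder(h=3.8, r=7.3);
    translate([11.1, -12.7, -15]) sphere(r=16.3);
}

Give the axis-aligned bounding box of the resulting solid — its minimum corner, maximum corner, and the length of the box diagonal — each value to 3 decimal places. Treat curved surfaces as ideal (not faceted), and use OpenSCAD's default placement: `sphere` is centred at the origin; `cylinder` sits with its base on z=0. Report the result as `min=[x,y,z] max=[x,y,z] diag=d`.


min=[-12.500,-36.300,-31.300] max=[34.700,10.900,5.100] diag=76.031

A = translate([11.1, -12.7, -15]) sphere(r=16.3) → bbox [-5.2,-29,-31.3] .. [27.4,3.6,1.3]
B = cylinder(h=3.8, r=7.3) → bbox [-7.3,-7.3,0] .. [7.3,7.3,3.8]
lo = A.lo+B.lo = [-5.2-7.3, -29-7.3, -31.3+0] = [-12.500,-36.300,-31.300]
hi = A.hi+B.hi = [27.4+7.3, 3.6+7.3, 1.3+3.8] = [34.700,10.900,5.100]
diag = √(47.2²+47.2²+36.4²) = √5780.64 = 76.031


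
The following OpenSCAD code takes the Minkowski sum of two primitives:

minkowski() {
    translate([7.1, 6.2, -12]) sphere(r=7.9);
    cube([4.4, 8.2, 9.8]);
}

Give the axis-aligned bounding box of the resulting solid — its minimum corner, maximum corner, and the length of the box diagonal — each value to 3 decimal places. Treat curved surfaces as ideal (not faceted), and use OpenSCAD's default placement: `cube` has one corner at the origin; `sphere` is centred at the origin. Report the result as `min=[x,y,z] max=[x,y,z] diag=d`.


min=[-0.800,-1.700,-19.900] max=[19.400,22.300,5.700] diag=40.490

A = translate([7.1, 6.2, -12]) sphere(r=7.9) → bbox [-0.8,-1.7,-19.9] .. [15,14.1,-4.1]
B = cube([4.4, 8.2, 9.8]) → bbox [0,0,0] .. [4.4,8.2,9.8]
lo = A.lo+B.lo = [-0.8+0, -1.7+0, -19.9+0] = [-0.800,-1.700,-19.900]
hi = A.hi+B.hi = [15+4.4, 14.1+8.2, -4.1+9.8] = [19.400,22.300,5.700]
diag = √(20.2²+24²+25.6²) = √1639.4 = 40.490


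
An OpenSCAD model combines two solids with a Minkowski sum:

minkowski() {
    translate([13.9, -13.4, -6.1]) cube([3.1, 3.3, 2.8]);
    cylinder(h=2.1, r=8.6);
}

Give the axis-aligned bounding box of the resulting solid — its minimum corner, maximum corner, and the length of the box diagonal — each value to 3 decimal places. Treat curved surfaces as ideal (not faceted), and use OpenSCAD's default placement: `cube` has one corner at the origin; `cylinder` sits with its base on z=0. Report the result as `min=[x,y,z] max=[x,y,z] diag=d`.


min=[5.300,-22.000,-6.100] max=[25.600,-1.500,-1.200] diag=29.263

A = translate([13.9, -13.4, -6.1]) cube([3.1, 3.3, 2.8]) → bbox [13.9,-13.4,-6.1] .. [17,-10.1,-3.3]
B = cylinder(h=2.1, r=8.6) → bbox [-8.6,-8.6,0] .. [8.6,8.6,2.1]
lo = A.lo+B.lo = [13.9-8.6, -13.4-8.6, -6.1+0] = [5.300,-22.000,-6.100]
hi = A.hi+B.hi = [17+8.6, -10.1+8.6, -3.3+2.1] = [25.600,-1.500,-1.200]
diag = √(20.3²+20.5²+4.9²) = √856.35 = 29.263


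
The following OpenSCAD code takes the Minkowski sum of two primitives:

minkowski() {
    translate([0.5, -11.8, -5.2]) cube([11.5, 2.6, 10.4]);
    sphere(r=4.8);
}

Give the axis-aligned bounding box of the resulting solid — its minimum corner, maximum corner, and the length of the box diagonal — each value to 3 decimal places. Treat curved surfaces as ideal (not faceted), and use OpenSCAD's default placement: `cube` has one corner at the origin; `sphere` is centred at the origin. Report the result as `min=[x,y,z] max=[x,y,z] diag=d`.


A = translate([0.5, -11.8, -5.2]) cube([11.5, 2.6, 10.4]) → bbox [0.5,-11.8,-5.2] .. [12,-9.2,5.2]
B = sphere(r=4.8) → bbox [-4.8,-4.8,-4.8] .. [4.8,4.8,4.8]
lo = A.lo+B.lo = [0.5-4.8, -11.8-4.8, -5.2-4.8] = [-4.300,-16.600,-10.000]
hi = A.hi+B.hi = [12+4.8, -9.2+4.8, 5.2+4.8] = [16.800,-4.400,10.000]
diag = √(21.1²+12.2²+20²) = √994.05 = 31.529

min=[-4.300,-16.600,-10.000] max=[16.800,-4.400,10.000] diag=31.529


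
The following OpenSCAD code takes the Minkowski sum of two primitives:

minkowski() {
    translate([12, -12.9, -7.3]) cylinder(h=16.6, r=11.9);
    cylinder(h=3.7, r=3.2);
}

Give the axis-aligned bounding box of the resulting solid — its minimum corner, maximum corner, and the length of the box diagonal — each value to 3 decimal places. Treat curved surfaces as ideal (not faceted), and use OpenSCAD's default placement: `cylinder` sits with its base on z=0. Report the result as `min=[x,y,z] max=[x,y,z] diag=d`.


min=[-3.100,-28.000,-7.300] max=[27.100,2.200,13.000] diag=47.288

A = translate([12, -12.9, -7.3]) cylinder(h=16.6, r=11.9) → bbox [0.1,-24.8,-7.3] .. [23.9,-1,9.3]
B = cylinder(h=3.7, r=3.2) → bbox [-3.2,-3.2,0] .. [3.2,3.2,3.7]
lo = A.lo+B.lo = [0.1-3.2, -24.8-3.2, -7.3+0] = [-3.100,-28.000,-7.300]
hi = A.hi+B.hi = [23.9+3.2, -1+3.2, 9.3+3.7] = [27.100,2.200,13.000]
diag = √(30.2²+30.2²+20.3²) = √2236.17 = 47.288


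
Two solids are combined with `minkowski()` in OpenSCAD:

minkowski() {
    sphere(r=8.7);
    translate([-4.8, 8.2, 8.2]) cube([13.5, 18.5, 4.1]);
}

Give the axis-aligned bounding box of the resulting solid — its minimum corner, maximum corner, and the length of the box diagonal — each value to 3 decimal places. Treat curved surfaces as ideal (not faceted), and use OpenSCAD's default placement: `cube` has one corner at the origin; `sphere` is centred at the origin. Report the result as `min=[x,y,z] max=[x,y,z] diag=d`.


min=[-13.500,-0.500,-0.500] max=[17.400,35.400,21.000] diag=52.018

A = translate([-4.8, 8.2, 8.2]) cube([13.5, 18.5, 4.1]) → bbox [-4.8,8.2,8.2] .. [8.7,26.7,12.3]
B = sphere(r=8.7) → bbox [-8.7,-8.7,-8.7] .. [8.7,8.7,8.7]
lo = A.lo+B.lo = [-4.8-8.7, 8.2-8.7, 8.2-8.7] = [-13.500,-0.500,-0.500]
hi = A.hi+B.hi = [8.7+8.7, 26.7+8.7, 12.3+8.7] = [17.400,35.400,21.000]
diag = √(30.9²+35.9²+21.5²) = √2705.87 = 52.018


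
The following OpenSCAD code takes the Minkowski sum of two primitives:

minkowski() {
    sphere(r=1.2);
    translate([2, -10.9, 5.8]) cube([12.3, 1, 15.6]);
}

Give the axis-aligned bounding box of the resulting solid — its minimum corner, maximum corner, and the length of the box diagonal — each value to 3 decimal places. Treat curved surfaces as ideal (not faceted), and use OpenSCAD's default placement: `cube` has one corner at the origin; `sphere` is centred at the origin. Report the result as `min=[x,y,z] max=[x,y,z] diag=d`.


A = translate([2, -10.9, 5.8]) cube([12.3, 1, 15.6]) → bbox [2,-10.9,5.8] .. [14.3,-9.9,21.4]
B = sphere(r=1.2) → bbox [-1.2,-1.2,-1.2] .. [1.2,1.2,1.2]
lo = A.lo+B.lo = [2-1.2, -10.9-1.2, 5.8-1.2] = [0.800,-12.100,4.600]
hi = A.hi+B.hi = [14.3+1.2, -9.9+1.2, 21.4+1.2] = [15.500,-8.700,22.600]
diag = √(14.7²+3.4²+18²) = √551.65 = 23.487

min=[0.800,-12.100,4.600] max=[15.500,-8.700,22.600] diag=23.487


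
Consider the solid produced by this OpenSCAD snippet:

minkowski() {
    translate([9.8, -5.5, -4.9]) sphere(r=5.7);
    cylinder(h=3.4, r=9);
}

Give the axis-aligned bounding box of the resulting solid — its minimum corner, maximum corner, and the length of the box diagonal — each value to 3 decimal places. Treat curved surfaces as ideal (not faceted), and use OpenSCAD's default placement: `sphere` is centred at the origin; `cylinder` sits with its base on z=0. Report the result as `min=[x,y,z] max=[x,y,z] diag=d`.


min=[-4.900,-20.200,-10.600] max=[24.500,9.200,4.200] diag=44.133

A = translate([9.8, -5.5, -4.9]) sphere(r=5.7) → bbox [4.1,-11.2,-10.6] .. [15.5,0.2,0.8]
B = cylinder(h=3.4, r=9) → bbox [-9,-9,0] .. [9,9,3.4]
lo = A.lo+B.lo = [4.1-9, -11.2-9, -10.6+0] = [-4.900,-20.200,-10.600]
hi = A.hi+B.hi = [15.5+9, 0.2+9, 0.8+3.4] = [24.500,9.200,4.200]
diag = √(29.4²+29.4²+14.8²) = √1947.76 = 44.133


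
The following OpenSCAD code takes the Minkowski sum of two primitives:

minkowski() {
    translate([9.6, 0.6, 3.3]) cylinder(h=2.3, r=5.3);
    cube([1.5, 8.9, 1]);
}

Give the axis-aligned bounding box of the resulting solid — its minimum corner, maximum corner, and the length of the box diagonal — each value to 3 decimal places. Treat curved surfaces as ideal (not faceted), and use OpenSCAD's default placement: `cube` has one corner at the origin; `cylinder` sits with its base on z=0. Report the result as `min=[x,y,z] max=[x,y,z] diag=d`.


A = translate([9.6, 0.6, 3.3]) cylinder(h=2.3, r=5.3) → bbox [4.3,-4.7,3.3] .. [14.9,5.9,5.6]
B = cube([1.5, 8.9, 1]) → bbox [0,0,0] .. [1.5,8.9,1]
lo = A.lo+B.lo = [4.3+0, -4.7+0, 3.3+0] = [4.300,-4.700,3.300]
hi = A.hi+B.hi = [14.9+1.5, 5.9+8.9, 5.6+1] = [16.400,14.800,6.600]
diag = √(12.1²+19.5²+3.3²) = √537.55 = 23.185

min=[4.300,-4.700,3.300] max=[16.400,14.800,6.600] diag=23.185


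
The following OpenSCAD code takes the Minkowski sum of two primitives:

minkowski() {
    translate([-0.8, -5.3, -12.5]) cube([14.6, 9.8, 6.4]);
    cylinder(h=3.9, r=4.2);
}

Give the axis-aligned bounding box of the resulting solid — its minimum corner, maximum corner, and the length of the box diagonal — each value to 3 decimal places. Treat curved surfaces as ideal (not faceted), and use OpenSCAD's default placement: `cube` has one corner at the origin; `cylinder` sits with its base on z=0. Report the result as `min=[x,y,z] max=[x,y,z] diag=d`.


A = translate([-0.8, -5.3, -12.5]) cube([14.6, 9.8, 6.4]) → bbox [-0.8,-5.3,-12.5] .. [13.8,4.5,-6.1]
B = cylinder(h=3.9, r=4.2) → bbox [-4.2,-4.2,0] .. [4.2,4.2,3.9]
lo = A.lo+B.lo = [-0.8-4.2, -5.3-4.2, -12.5+0] = [-5.000,-9.500,-12.500]
hi = A.hi+B.hi = [13.8+4.2, 4.5+4.2, -6.1+3.9] = [18.000,8.700,-2.200]
diag = √(23²+18.2²+10.3²) = √966.33 = 31.086

min=[-5.000,-9.500,-12.500] max=[18.000,8.700,-2.200] diag=31.086


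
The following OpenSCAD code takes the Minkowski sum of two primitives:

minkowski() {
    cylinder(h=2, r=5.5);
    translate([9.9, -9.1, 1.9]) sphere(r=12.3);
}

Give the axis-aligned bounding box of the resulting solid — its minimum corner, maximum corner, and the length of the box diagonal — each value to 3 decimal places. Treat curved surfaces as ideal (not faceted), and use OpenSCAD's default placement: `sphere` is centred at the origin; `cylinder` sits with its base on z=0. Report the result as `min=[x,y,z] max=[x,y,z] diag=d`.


A = translate([9.9, -9.1, 1.9]) sphere(r=12.3) → bbox [-2.4,-21.4,-10.4] .. [22.2,3.2,14.2]
B = cylinder(h=2, r=5.5) → bbox [-5.5,-5.5,0] .. [5.5,5.5,2]
lo = A.lo+B.lo = [-2.4-5.5, -21.4-5.5, -10.4+0] = [-7.900,-26.900,-10.400]
hi = A.hi+B.hi = [22.2+5.5, 3.2+5.5, 14.2+2] = [27.700,8.700,16.200]
diag = √(35.6²+35.6²+26.6²) = √3242.28 = 56.941

min=[-7.900,-26.900,-10.400] max=[27.700,8.700,16.200] diag=56.941


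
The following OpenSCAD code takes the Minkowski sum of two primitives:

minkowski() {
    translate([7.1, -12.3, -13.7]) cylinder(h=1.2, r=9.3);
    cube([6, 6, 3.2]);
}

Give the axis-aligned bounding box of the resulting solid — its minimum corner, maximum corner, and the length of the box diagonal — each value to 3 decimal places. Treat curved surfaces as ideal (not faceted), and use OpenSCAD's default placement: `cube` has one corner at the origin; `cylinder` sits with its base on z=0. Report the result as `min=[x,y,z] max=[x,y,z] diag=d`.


A = translate([7.1, -12.3, -13.7]) cylinder(h=1.2, r=9.3) → bbox [-2.2,-21.6,-13.7] .. [16.4,-3,-12.5]
B = cube([6, 6, 3.2]) → bbox [0,0,0] .. [6,6,3.2]
lo = A.lo+B.lo = [-2.2+0, -21.6+0, -13.7+0] = [-2.200,-21.600,-13.700]
hi = A.hi+B.hi = [16.4+6, -3+6, -12.5+3.2] = [22.400,3.000,-9.300]
diag = √(24.6²+24.6²+4.4²) = √1229.68 = 35.067

min=[-2.200,-21.600,-13.700] max=[22.400,3.000,-9.300] diag=35.067


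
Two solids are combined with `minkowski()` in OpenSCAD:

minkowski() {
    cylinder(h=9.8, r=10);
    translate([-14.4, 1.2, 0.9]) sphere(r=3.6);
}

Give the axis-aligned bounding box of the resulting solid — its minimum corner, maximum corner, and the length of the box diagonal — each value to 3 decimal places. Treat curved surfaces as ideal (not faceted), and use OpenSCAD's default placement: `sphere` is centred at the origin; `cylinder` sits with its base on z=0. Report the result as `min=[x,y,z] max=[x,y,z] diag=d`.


min=[-28.000,-12.400,-2.700] max=[-0.800,14.800,14.300] diag=42.056

A = translate([-14.4, 1.2, 0.9]) sphere(r=3.6) → bbox [-18,-2.4,-2.7] .. [-10.8,4.8,4.5]
B = cylinder(h=9.8, r=10) → bbox [-10,-10,0] .. [10,10,9.8]
lo = A.lo+B.lo = [-18-10, -2.4-10, -2.7+0] = [-28.000,-12.400,-2.700]
hi = A.hi+B.hi = [-10.8+10, 4.8+10, 4.5+9.8] = [-0.800,14.800,14.300]
diag = √(27.2²+27.2²+17²) = √1768.68 = 42.056


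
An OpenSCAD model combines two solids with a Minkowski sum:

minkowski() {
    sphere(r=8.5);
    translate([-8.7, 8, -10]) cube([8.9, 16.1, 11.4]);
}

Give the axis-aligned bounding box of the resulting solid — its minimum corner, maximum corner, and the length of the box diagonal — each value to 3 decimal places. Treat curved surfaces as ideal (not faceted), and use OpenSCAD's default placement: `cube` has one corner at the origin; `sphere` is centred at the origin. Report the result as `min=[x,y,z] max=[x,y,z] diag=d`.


A = translate([-8.7, 8, -10]) cube([8.9, 16.1, 11.4]) → bbox [-8.7,8,-10] .. [0.2,24.1,1.4]
B = sphere(r=8.5) → bbox [-8.5,-8.5,-8.5] .. [8.5,8.5,8.5]
lo = A.lo+B.lo = [-8.7-8.5, 8-8.5, -10-8.5] = [-17.200,-0.500,-18.500]
hi = A.hi+B.hi = [0.2+8.5, 24.1+8.5, 1.4+8.5] = [8.700,32.600,9.900]
diag = √(25.9²+33.1²+28.4²) = √2572.98 = 50.725

min=[-17.200,-0.500,-18.500] max=[8.700,32.600,9.900] diag=50.725


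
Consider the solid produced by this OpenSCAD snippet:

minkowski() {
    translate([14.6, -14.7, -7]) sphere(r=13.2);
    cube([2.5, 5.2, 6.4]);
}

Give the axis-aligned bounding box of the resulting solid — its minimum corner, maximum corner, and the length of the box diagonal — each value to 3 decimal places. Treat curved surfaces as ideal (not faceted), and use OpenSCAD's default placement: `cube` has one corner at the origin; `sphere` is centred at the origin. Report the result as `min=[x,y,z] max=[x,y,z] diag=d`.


min=[1.400,-27.900,-20.200] max=[30.300,3.700,12.600] diag=53.941

A = translate([14.6, -14.7, -7]) sphere(r=13.2) → bbox [1.4,-27.9,-20.2] .. [27.8,-1.5,6.2]
B = cube([2.5, 5.2, 6.4]) → bbox [0,0,0] .. [2.5,5.2,6.4]
lo = A.lo+B.lo = [1.4+0, -27.9+0, -20.2+0] = [1.400,-27.900,-20.200]
hi = A.hi+B.hi = [27.8+2.5, -1.5+5.2, 6.2+6.4] = [30.300,3.700,12.600]
diag = √(28.9²+31.6²+32.8²) = √2909.61 = 53.941
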